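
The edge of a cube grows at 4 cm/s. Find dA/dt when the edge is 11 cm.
528 cm²/s

A = 6s²
dA/dt = 12s · ds/dt = 12·11·4 = 528 cm²/s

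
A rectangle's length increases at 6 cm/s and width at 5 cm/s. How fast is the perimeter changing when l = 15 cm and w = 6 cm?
22 cm/s

P = 2(l + w)
dP/dt = 2(dl/dt + dw/dt) = 2(6 + 5) = 22 cm/s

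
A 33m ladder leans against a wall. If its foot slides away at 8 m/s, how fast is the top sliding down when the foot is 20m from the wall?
160√689/689 ≈ 6.096 m/s

x² + y² = 33²
2x·dx/dt + 2y·dy/dt = 0
dy/dt = -x/y · dx/dt = -20/√689 · 8 = -160√689/689 m/s
The top is descending at 160√689/689 ≈ 6.096 m/s.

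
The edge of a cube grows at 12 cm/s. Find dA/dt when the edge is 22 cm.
3168 cm²/s

A = 6s²
dA/dt = 12s · ds/dt = 12·22·12 = 3168 cm²/s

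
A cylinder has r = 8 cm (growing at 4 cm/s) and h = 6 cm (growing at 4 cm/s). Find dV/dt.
640π cm³/s

V = πr²h
dV/dt = 2πrh·dr/dt + πr²·dh/dt
= 2π(8)(6)(4) + π(8)²(4)
= 640π cm³/s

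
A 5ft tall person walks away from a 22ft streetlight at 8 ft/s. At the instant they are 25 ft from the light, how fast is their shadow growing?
40/17 ft/s

By similar triangles: 22/(x+s) = 5/s
Solving: s = 5x/17
ds/dt = 5/17 · dx/dt = 5/17 · 8 = 40/17 ft/s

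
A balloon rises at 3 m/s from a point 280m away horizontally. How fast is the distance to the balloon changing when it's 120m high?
9√58/58 ≈ 1.182 m/s

z² = 280² + y²
z = √(280² + 120²) = 40√58
dz/dt = y/z · dy/dt = 120/(40√58) · 3 = 9√58/58 ≈ 1.182 m/s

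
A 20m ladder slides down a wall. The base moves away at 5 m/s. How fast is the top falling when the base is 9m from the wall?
45√319/319 ≈ 2.52 m/s

x² + y² = 20²
2x·dx/dt + 2y·dy/dt = 0
dy/dt = -x/y · dx/dt = -9/√319 · 5 = -45√319/319 m/s
The top is descending at 45√319/319 ≈ 2.52 m/s.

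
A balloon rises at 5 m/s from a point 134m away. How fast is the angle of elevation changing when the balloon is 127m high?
0.019657 rad/s

tan(θ) = y/134
sec²(θ) · dθ/dt = (1/134) · dy/dt
dθ/dt = cos²(θ)/134 · 5 = 134/(134² + 127²) · 5
dθ/dt = 0.019657 rad/s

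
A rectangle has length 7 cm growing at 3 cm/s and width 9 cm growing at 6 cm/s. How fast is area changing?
69 cm²/s

A = lw
dA/dt = w·dl/dt + l·dw/dt = 9·3 + 7·6 = 69 cm²/s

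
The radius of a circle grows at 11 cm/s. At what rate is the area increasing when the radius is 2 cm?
44π cm²/s

A = πr²
dA/dt = 2πr · dr/dt = 2π(2)(11) = 44π cm²/s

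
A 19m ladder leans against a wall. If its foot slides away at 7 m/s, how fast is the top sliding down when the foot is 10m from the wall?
70√29/87 ≈ 4.333 m/s

x² + y² = 19²
2x·dx/dt + 2y·dy/dt = 0
dy/dt = -x/y · dx/dt = -10/(3√29) · 7 = -70√29/87 m/s
The top is descending at 70√29/87 ≈ 4.333 m/s.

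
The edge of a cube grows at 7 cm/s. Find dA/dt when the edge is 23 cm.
1932 cm²/s

A = 6s²
dA/dt = 12s · ds/dt = 12·23·7 = 1932 cm²/s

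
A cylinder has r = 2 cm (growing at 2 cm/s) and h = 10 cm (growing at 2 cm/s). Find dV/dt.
88π cm³/s

V = πr²h
dV/dt = 2πrh·dr/dt + πr²·dh/dt
= 2π(2)(10)(2) + π(2)²(2)
= 88π cm³/s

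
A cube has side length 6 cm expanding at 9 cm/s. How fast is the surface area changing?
648 cm²/s

A = 6s²
dA/dt = 12s · ds/dt = 12·6·9 = 648 cm²/s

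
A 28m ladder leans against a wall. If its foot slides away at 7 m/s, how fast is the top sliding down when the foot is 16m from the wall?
28√33/33 ≈ 4.874 m/s

x² + y² = 28²
2x·dx/dt + 2y·dy/dt = 0
dy/dt = -x/y · dx/dt = -16/(4√33) · 7 = -28√33/33 m/s
The top is descending at 28√33/33 ≈ 4.874 m/s.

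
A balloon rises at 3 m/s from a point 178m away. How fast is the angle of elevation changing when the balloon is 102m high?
0.012688 rad/s

tan(θ) = y/178
sec²(θ) · dθ/dt = (1/178) · dy/dt
dθ/dt = cos²(θ)/178 · 3 = 178/(178² + 102²) · 3
dθ/dt = 0.012688 rad/s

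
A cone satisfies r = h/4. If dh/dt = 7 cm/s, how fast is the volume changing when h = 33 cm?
7623π/16 cm³/s

V = (1/3)π(h/4)²h = πh³/48
dV/dt = πh²/16 · 7
At h = 33: dV/dt = 7623π/16 cm³/s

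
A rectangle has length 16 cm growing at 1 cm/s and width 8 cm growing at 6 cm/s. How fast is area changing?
104 cm²/s

A = lw
dA/dt = w·dl/dt + l·dw/dt = 8·1 + 16·6 = 104 cm²/s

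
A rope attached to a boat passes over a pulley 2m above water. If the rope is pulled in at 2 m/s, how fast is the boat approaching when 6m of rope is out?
3√2/2 ≈ 2.121 m/s

rope² = x² + 2²
x = √(6² - 2²) = 4√2
dx/dt = (rope/x) · d(rope)/dt = (6/(4√2)) · (-2) = -3√2/2 m/s
The boat approaches at 3√2/2 ≈ 2.121 m/s.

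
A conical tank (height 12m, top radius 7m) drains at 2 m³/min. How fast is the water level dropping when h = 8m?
9/(98π) ≈ 0.02923 m/min

r/h = 7/12, so r = (7/12)h
V = (1/3)πr²h = (1/3)π((7/12)h)²h = (49/432)πh³
dV/dh = (49/144)πh²
dh/dt = (dV/dt)/(dV/dh) = -2/((49/144)π·8²) = -9/(98π) m/min
The level is dropping at 9/(98π) ≈ 0.02923 m/min.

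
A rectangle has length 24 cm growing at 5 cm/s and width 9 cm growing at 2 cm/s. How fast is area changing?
93 cm²/s

A = lw
dA/dt = w·dl/dt + l·dw/dt = 9·5 + 24·2 = 93 cm²/s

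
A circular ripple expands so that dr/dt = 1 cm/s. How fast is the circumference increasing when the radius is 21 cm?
2π cm/s

C = 2πr
dC/dt = 2π · dr/dt = 2π · 1 = 2π cm/s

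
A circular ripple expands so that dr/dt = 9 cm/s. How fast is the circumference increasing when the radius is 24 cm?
18π cm/s

C = 2πr
dC/dt = 2π · dr/dt = 2π · 9 = 18π cm/s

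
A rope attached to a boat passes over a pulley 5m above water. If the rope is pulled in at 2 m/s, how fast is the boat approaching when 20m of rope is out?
8√15/15 ≈ 2.066 m/s

rope² = x² + 5²
x = √(20² - 5²) = 5√15
dx/dt = (rope/x) · d(rope)/dt = (20/(5√15)) · (-2) = -8√15/15 m/s
The boat approaches at 8√15/15 ≈ 2.066 m/s.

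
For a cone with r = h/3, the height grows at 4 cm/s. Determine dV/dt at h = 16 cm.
1024π/9 cm³/s

V = (1/3)π(h/3)²h = πh³/27
dV/dt = πh²/9 · 4
At h = 16: dV/dt = 1024π/9 cm³/s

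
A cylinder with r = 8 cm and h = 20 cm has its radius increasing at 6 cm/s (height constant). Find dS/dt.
432π cm²/s

S = 2πrh + 2πr² (lateral + bases)
dS/dt = (2πh + 4πr)·dr/dt = (2π·20 + 4π·8)·6
= 432π cm²/s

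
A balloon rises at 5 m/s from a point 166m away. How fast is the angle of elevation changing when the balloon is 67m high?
0.025901 rad/s

tan(θ) = y/166
sec²(θ) · dθ/dt = (1/166) · dy/dt
dθ/dt = cos²(θ)/166 · 5 = 166/(166² + 67²) · 5
dθ/dt = 0.025901 rad/s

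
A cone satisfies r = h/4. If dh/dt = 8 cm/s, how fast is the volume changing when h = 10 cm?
50π cm³/s

V = (1/3)π(h/4)²h = πh³/48
dV/dt = πh²/16 · 8
At h = 10: dV/dt = 50π cm³/s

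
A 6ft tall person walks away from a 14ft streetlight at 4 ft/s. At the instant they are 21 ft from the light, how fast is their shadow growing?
3 ft/s

By similar triangles: 14/(x+s) = 6/s
Solving: s = 6x/8
ds/dt = 6/8 · dx/dt = 3/4 · 4 = 3 ft/s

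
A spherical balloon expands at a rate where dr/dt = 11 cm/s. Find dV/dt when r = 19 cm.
15884π cm³/s

V = (4/3)πr³
dV/dt = dV/dr · dr/dt = 4πr² · 11
At r = 19: dV/dt = 15884π cm³/s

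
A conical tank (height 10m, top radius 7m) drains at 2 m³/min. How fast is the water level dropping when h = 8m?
25/(392π) ≈ 0.0203 m/min

r/h = 7/10, so r = (7/10)h
V = (1/3)πr²h = (1/3)π((7/10)h)²h = (49/300)πh³
dV/dh = (49/100)πh²
dh/dt = (dV/dt)/(dV/dh) = -2/((49/100)π·8²) = -25/(392π) m/min
The level is dropping at 25/(392π) ≈ 0.0203 m/min.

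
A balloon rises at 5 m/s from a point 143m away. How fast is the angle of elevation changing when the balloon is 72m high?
0.027894 rad/s

tan(θ) = y/143
sec²(θ) · dθ/dt = (1/143) · dy/dt
dθ/dt = cos²(θ)/143 · 5 = 143/(143² + 72²) · 5
dθ/dt = 0.027894 rad/s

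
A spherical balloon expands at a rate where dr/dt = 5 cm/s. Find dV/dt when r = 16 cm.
5120π cm³/s

V = (4/3)πr³
dV/dt = dV/dr · dr/dt = 4πr² · 5
At r = 16: dV/dt = 5120π cm³/s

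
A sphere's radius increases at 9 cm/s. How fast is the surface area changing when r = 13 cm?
936π cm²/s

S = 4πr²
dS/dt = dS/dr · dr/dt = 8πr · 9
At r = 13: dS/dt = 936π cm²/s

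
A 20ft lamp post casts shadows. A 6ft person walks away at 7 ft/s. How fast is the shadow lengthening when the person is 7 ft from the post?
3 ft/s

By similar triangles: 20/(x+s) = 6/s
Solving: s = 6x/14
ds/dt = 6/14 · dx/dt = 3/7 · 7 = 3 ft/s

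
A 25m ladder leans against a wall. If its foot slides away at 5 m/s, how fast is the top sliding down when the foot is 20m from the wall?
20/3 ≈ 6.667 m/s

x² + y² = 25²
2x·dx/dt + 2y·dy/dt = 0
dy/dt = -x/y · dx/dt = -20/15 · 5 = -20/3 m/s
The top is descending at 20/3 ≈ 6.667 m/s.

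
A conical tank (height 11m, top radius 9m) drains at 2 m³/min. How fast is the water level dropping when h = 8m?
121/(2592π) ≈ 0.01486 m/min

r/h = 9/11, so r = (9/11)h
V = (1/3)πr²h = (1/3)π((9/11)h)²h = (27/121)πh³
dV/dh = (81/121)πh²
dh/dt = (dV/dt)/(dV/dh) = -2/((81/121)π·8²) = -121/(2592π) m/min
The level is dropping at 121/(2592π) ≈ 0.01486 m/min.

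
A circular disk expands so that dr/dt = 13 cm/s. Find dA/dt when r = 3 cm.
78π cm²/s

A = πr²
dA/dt = 2πr · dr/dt = 2π(3)(13) = 78π cm²/s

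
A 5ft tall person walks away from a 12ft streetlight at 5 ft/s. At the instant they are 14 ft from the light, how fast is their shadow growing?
25/7 ft/s

By similar triangles: 12/(x+s) = 5/s
Solving: s = 5x/7
ds/dt = 5/7 · dx/dt = 5/7 · 5 = 25/7 ft/s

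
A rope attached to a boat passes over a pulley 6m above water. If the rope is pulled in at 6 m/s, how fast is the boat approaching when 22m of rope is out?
33√7/14 ≈ 6.236 m/s

rope² = x² + 6²
x = √(22² - 6²) = 8√7
dx/dt = (rope/x) · d(rope)/dt = (22/(8√7)) · (-6) = -33√7/14 m/s
The boat approaches at 33√7/14 ≈ 6.236 m/s.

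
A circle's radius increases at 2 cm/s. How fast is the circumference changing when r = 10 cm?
4π cm/s

C = 2πr
dC/dt = 2π · dr/dt = 2π · 2 = 4π cm/s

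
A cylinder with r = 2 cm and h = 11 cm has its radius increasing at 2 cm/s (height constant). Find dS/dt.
60π cm²/s

S = 2πrh + 2πr² (lateral + bases)
dS/dt = (2πh + 4πr)·dr/dt = (2π·11 + 4π·2)·2
= 60π cm²/s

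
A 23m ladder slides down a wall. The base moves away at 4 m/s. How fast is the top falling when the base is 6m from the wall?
24√493/493 ≈ 1.081 m/s

x² + y² = 23²
2x·dx/dt + 2y·dy/dt = 0
dy/dt = -x/y · dx/dt = -6/√493 · 4 = -24√493/493 m/s
The top is descending at 24√493/493 ≈ 1.081 m/s.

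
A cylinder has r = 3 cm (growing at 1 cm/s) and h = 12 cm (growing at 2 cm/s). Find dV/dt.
90π cm³/s

V = πr²h
dV/dt = 2πrh·dr/dt + πr²·dh/dt
= 2π(3)(12)(1) + π(3)²(2)
= 90π cm³/s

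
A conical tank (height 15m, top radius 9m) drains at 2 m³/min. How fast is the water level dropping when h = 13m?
50/(1521π) ≈ 0.01046 m/min

r/h = 9/15, so r = (3/5)h
V = (1/3)πr²h = (1/3)π((3/5)h)²h = (3/25)πh³
dV/dh = (9/25)πh²
dh/dt = (dV/dt)/(dV/dh) = -2/((9/25)π·13²) = -50/(1521π) m/min
The level is dropping at 50/(1521π) ≈ 0.01046 m/min.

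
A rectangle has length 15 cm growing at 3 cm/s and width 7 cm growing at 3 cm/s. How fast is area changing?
66 cm²/s

A = lw
dA/dt = w·dl/dt + l·dw/dt = 7·3 + 15·3 = 66 cm²/s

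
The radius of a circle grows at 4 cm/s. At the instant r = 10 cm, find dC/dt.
8π cm/s

C = 2πr
dC/dt = 2π · dr/dt = 2π · 4 = 8π cm/s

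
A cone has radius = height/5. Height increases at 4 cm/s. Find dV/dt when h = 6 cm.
144π/25 cm³/s

V = (1/3)π(h/5)²h = πh³/75
dV/dt = πh²/25 · 4
At h = 6: dV/dt = 144π/25 cm³/s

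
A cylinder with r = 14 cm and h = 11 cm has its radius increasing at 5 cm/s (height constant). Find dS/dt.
390π cm²/s

S = 2πrh + 2πr² (lateral + bases)
dS/dt = (2πh + 4πr)·dr/dt = (2π·11 + 4π·14)·5
= 390π cm²/s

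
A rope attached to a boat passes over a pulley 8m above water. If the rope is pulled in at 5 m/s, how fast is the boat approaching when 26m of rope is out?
65√17/51 ≈ 5.255 m/s

rope² = x² + 8²
x = √(26² - 8²) = 6√17
dx/dt = (rope/x) · d(rope)/dt = (26/(6√17)) · (-5) = -65√17/51 m/s
The boat approaches at 65√17/51 ≈ 5.255 m/s.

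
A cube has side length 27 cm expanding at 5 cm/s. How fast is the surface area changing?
1620 cm²/s

A = 6s²
dA/dt = 12s · ds/dt = 12·27·5 = 1620 cm²/s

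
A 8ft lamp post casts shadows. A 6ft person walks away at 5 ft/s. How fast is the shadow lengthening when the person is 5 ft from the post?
15 ft/s

By similar triangles: 8/(x+s) = 6/s
Solving: s = 6x/2
ds/dt = 6/2 · dx/dt = 3 · 5 = 15 ft/s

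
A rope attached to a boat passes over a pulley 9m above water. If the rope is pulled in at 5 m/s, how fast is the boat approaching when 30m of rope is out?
50√91/91 ≈ 5.241 m/s

rope² = x² + 9²
x = √(30² - 9²) = 3√91
dx/dt = (rope/x) · d(rope)/dt = (30/(3√91)) · (-5) = -50√91/91 m/s
The boat approaches at 50√91/91 ≈ 5.241 m/s.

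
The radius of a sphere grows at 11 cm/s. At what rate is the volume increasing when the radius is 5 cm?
1100π cm³/s

V = (4/3)πr³
dV/dt = dV/dr · dr/dt = 4πr² · 11
At r = 5: dV/dt = 1100π cm³/s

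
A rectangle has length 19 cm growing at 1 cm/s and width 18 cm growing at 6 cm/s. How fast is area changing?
132 cm²/s

A = lw
dA/dt = w·dl/dt + l·dw/dt = 18·1 + 19·6 = 132 cm²/s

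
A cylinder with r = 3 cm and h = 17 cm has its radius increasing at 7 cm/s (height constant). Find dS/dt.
322π cm²/s

S = 2πrh + 2πr² (lateral + bases)
dS/dt = (2πh + 4πr)·dr/dt = (2π·17 + 4π·3)·7
= 322π cm²/s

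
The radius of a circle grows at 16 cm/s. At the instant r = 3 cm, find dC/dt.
32π cm/s

C = 2πr
dC/dt = 2π · dr/dt = 2π · 16 = 32π cm/s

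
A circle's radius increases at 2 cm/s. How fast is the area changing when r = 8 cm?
32π cm²/s

A = πr²
dA/dt = 2πr · dr/dt = 2π(8)(2) = 32π cm²/s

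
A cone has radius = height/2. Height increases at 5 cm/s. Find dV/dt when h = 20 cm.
500π cm³/s

V = (1/3)π(h/2)²h = πh³/12
dV/dt = πh²/4 · 5
At h = 20: dV/dt = 500π cm³/s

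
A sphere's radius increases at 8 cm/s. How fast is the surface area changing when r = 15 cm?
960π cm²/s

S = 4πr²
dS/dt = dS/dr · dr/dt = 8πr · 8
At r = 15: dS/dt = 960π cm²/s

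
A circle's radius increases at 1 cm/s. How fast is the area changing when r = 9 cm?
18π cm²/s

A = πr²
dA/dt = 2πr · dr/dt = 2π(9)(1) = 18π cm²/s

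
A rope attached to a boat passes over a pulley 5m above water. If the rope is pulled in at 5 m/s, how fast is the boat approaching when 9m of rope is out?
45√14/28 ≈ 6.013 m/s

rope² = x² + 5²
x = √(9² - 5²) = 2√14
dx/dt = (rope/x) · d(rope)/dt = (9/(2√14)) · (-5) = -45√14/28 m/s
The boat approaches at 45√14/28 ≈ 6.013 m/s.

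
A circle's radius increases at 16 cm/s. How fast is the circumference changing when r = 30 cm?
32π cm/s

C = 2πr
dC/dt = 2π · dr/dt = 2π · 16 = 32π cm/s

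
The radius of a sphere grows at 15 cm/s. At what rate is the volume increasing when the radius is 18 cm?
19440π cm³/s

V = (4/3)πr³
dV/dt = dV/dr · dr/dt = 4πr² · 15
At r = 18: dV/dt = 19440π cm³/s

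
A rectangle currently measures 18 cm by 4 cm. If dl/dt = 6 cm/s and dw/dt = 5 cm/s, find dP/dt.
22 cm/s

P = 2(l + w)
dP/dt = 2(dl/dt + dw/dt) = 2(6 + 5) = 22 cm/s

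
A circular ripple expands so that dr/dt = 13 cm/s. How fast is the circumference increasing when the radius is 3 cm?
26π cm/s

C = 2πr
dC/dt = 2π · dr/dt = 2π · 13 = 26π cm/s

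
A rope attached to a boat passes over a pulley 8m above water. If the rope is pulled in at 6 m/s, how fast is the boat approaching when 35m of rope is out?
70√129/129 ≈ 6.163 m/s

rope² = x² + 8²
x = √(35² - 8²) = 3√129
dx/dt = (rope/x) · d(rope)/dt = (35/(3√129)) · (-6) = -70√129/129 m/s
The boat approaches at 70√129/129 ≈ 6.163 m/s.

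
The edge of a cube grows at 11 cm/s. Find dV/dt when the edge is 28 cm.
25872 cm³/s

V = s³
dV/dt = 3s² · ds/dt = 3·28²·11 = 25872 cm³/s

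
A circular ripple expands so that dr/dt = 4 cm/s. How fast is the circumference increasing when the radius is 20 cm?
8π cm/s

C = 2πr
dC/dt = 2π · dr/dt = 2π · 4 = 8π cm/s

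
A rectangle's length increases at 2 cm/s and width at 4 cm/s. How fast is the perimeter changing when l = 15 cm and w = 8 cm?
12 cm/s

P = 2(l + w)
dP/dt = 2(dl/dt + dw/dt) = 2(2 + 4) = 12 cm/s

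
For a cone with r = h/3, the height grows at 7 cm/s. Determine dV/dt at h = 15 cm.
175π cm³/s

V = (1/3)π(h/3)²h = πh³/27
dV/dt = πh²/9 · 7
At h = 15: dV/dt = 175π cm³/s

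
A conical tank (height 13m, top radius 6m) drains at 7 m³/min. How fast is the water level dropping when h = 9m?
1183/(2916π) ≈ 0.1291 m/min

r/h = 6/13, so r = (6/13)h
V = (1/3)πr²h = (1/3)π((6/13)h)²h = (12/169)πh³
dV/dh = (36/169)πh²
dh/dt = (dV/dt)/(dV/dh) = -7/((36/169)π·9²) = -1183/(2916π) m/min
The level is dropping at 1183/(2916π) ≈ 0.1291 m/min.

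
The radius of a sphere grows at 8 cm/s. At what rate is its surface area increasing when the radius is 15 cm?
960π cm²/s

S = 4πr²
dS/dt = dS/dr · dr/dt = 8πr · 8
At r = 15: dS/dt = 960π cm²/s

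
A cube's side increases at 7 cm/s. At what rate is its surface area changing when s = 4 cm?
336 cm²/s

A = 6s²
dA/dt = 12s · ds/dt = 12·4·7 = 336 cm²/s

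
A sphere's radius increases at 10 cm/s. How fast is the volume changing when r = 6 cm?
1440π cm³/s

V = (4/3)πr³
dV/dt = dV/dr · dr/dt = 4πr² · 10
At r = 6: dV/dt = 1440π cm³/s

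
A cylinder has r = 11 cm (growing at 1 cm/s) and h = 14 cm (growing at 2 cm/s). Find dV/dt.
550π cm³/s

V = πr²h
dV/dt = 2πrh·dr/dt + πr²·dh/dt
= 2π(11)(14)(1) + π(11)²(2)
= 550π cm³/s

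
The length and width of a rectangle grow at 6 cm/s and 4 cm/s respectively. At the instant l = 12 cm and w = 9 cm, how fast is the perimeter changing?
20 cm/s

P = 2(l + w)
dP/dt = 2(dl/dt + dw/dt) = 2(6 + 4) = 20 cm/s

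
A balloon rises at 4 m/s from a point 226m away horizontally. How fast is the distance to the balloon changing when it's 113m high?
4√5/5 ≈ 1.789 m/s

z² = 226² + y²
z = √(226² + 113²) = 113√5
dz/dt = y/z · dy/dt = 113/(113√5) · 4 = 4√5/5 ≈ 1.789 m/s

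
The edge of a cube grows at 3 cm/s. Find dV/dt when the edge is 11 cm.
1089 cm³/s

V = s³
dV/dt = 3s² · ds/dt = 3·11²·3 = 1089 cm³/s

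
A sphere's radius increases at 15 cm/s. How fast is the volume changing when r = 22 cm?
29040π cm³/s

V = (4/3)πr³
dV/dt = dV/dr · dr/dt = 4πr² · 15
At r = 22: dV/dt = 29040π cm³/s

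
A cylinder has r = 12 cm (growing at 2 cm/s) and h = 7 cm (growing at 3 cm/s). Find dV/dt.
768π cm³/s

V = πr²h
dV/dt = 2πrh·dr/dt + πr²·dh/dt
= 2π(12)(7)(2) + π(12)²(3)
= 768π cm³/s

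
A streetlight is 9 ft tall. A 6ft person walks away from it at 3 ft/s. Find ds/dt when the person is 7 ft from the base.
6 ft/s

By similar triangles: 9/(x+s) = 6/s
Solving: s = 6x/3
ds/dt = 6/3 · dx/dt = 2 · 3 = 6 ft/s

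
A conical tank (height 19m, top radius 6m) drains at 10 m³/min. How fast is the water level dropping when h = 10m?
361/(360π) ≈ 0.3192 m/min

r/h = 6/19, so r = (6/19)h
V = (1/3)πr²h = (1/3)π((6/19)h)²h = (12/361)πh³
dV/dh = (36/361)πh²
dh/dt = (dV/dt)/(dV/dh) = -10/((36/361)π·10²) = -361/(360π) m/min
The level is dropping at 361/(360π) ≈ 0.3192 m/min.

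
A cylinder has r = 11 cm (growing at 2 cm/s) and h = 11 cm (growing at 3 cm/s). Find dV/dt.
847π cm³/s

V = πr²h
dV/dt = 2πrh·dr/dt + πr²·dh/dt
= 2π(11)(11)(2) + π(11)²(3)
= 847π cm³/s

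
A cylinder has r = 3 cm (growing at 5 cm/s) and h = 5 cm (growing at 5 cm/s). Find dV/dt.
195π cm³/s

V = πr²h
dV/dt = 2πrh·dr/dt + πr²·dh/dt
= 2π(3)(5)(5) + π(3)²(5)
= 195π cm³/s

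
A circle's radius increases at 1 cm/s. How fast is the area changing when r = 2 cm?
4π cm²/s

A = πr²
dA/dt = 2πr · dr/dt = 2π(2)(1) = 4π cm²/s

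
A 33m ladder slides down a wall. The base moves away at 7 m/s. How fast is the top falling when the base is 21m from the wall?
49√2/12 ≈ 5.775 m/s

x² + y² = 33²
2x·dx/dt + 2y·dy/dt = 0
dy/dt = -x/y · dx/dt = -21/(18√2) · 7 = -49√2/12 m/s
The top is descending at 49√2/12 ≈ 5.775 m/s.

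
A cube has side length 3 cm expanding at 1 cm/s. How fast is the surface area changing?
36 cm²/s

A = 6s²
dA/dt = 12s · ds/dt = 12·3·1 = 36 cm²/s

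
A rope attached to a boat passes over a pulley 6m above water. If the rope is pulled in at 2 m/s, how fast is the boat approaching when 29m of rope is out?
58√805/805 ≈ 2.044 m/s

rope² = x² + 6²
x = √(29² - 6²) = √805
dx/dt = (rope/x) · d(rope)/dt = (29/√805) · (-2) = -58√805/805 m/s
The boat approaches at 58√805/805 ≈ 2.044 m/s.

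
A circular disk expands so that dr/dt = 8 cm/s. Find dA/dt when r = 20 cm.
320π cm²/s

A = πr²
dA/dt = 2πr · dr/dt = 2π(20)(8) = 320π cm²/s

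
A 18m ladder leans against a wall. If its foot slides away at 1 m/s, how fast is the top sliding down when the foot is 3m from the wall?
√35/35 ≈ 0.169 m/s

x² + y² = 18²
2x·dx/dt + 2y·dy/dt = 0
dy/dt = -x/y · dx/dt = -3/(3√35) · 1 = -√35/35 m/s
The top is descending at √35/35 ≈ 0.169 m/s.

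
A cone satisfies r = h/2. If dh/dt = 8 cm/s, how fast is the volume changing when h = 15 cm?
450π cm³/s

V = (1/3)π(h/2)²h = πh³/12
dV/dt = πh²/4 · 8
At h = 15: dV/dt = 450π cm³/s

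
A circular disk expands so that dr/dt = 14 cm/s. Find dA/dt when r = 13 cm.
364π cm²/s

A = πr²
dA/dt = 2πr · dr/dt = 2π(13)(14) = 364π cm²/s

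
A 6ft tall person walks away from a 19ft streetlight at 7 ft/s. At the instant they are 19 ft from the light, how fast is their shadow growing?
42/13 ft/s

By similar triangles: 19/(x+s) = 6/s
Solving: s = 6x/13
ds/dt = 6/13 · dx/dt = 6/13 · 7 = 42/13 ft/s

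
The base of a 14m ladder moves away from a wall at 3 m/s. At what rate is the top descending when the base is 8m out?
4√33/11 ≈ 2.089 m/s

x² + y² = 14²
2x·dx/dt + 2y·dy/dt = 0
dy/dt = -x/y · dx/dt = -8/(2√33) · 3 = -4√33/11 m/s
The top is descending at 4√33/11 ≈ 2.089 m/s.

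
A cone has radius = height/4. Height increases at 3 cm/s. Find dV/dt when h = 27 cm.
2187π/16 cm³/s

V = (1/3)π(h/4)²h = πh³/48
dV/dt = πh²/16 · 3
At h = 27: dV/dt = 2187π/16 cm³/s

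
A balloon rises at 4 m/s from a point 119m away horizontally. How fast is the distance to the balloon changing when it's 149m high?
298√36362/18181 ≈ 3.126 m/s

z² = 119² + y²
z = √(119² + 149²) = √36362
dz/dt = y/z · dy/dt = 149/√36362 · 4 = 298√36362/18181 ≈ 3.126 m/s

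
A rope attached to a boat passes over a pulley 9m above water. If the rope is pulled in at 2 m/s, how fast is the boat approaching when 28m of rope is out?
56√703/703 ≈ 2.112 m/s

rope² = x² + 9²
x = √(28² - 9²) = √703
dx/dt = (rope/x) · d(rope)/dt = (28/√703) · (-2) = -56√703/703 m/s
The boat approaches at 56√703/703 ≈ 2.112 m/s.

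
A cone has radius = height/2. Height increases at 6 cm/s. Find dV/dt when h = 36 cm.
1944π cm³/s

V = (1/3)π(h/2)²h = πh³/12
dV/dt = πh²/4 · 6
At h = 36: dV/dt = 1944π cm³/s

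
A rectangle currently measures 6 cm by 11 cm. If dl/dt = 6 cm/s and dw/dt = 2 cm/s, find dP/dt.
16 cm/s

P = 2(l + w)
dP/dt = 2(dl/dt + dw/dt) = 2(6 + 2) = 16 cm/s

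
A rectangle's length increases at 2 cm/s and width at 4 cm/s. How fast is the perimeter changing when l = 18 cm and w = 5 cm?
12 cm/s

P = 2(l + w)
dP/dt = 2(dl/dt + dw/dt) = 2(2 + 4) = 12 cm/s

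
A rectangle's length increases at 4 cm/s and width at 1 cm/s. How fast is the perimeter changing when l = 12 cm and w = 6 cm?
10 cm/s

P = 2(l + w)
dP/dt = 2(dl/dt + dw/dt) = 2(4 + 1) = 10 cm/s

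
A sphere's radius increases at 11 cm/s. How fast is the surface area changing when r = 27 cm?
2376π cm²/s

S = 4πr²
dS/dt = dS/dr · dr/dt = 8πr · 11
At r = 27: dS/dt = 2376π cm²/s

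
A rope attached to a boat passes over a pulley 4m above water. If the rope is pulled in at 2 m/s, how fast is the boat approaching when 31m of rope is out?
62√105/315 ≈ 2.017 m/s

rope² = x² + 4²
x = √(31² - 4²) = 3√105
dx/dt = (rope/x) · d(rope)/dt = (31/(3√105)) · (-2) = -62√105/315 m/s
The boat approaches at 62√105/315 ≈ 2.017 m/s.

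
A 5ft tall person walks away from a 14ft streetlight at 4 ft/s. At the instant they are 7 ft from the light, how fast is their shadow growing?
20/9 ft/s

By similar triangles: 14/(x+s) = 5/s
Solving: s = 5x/9
ds/dt = 5/9 · dx/dt = 5/9 · 4 = 20/9 ft/s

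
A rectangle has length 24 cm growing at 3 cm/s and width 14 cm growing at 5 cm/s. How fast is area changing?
162 cm²/s

A = lw
dA/dt = w·dl/dt + l·dw/dt = 14·3 + 24·5 = 162 cm²/s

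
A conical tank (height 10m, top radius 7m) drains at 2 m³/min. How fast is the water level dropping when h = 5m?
8/(49π) ≈ 0.05197 m/min

r/h = 7/10, so r = (7/10)h
V = (1/3)πr²h = (1/3)π((7/10)h)²h = (49/300)πh³
dV/dh = (49/100)πh²
dh/dt = (dV/dt)/(dV/dh) = -2/((49/100)π·5²) = -8/(49π) m/min
The level is dropping at 8/(49π) ≈ 0.05197 m/min.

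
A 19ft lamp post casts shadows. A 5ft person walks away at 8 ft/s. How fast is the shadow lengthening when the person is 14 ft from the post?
20/7 ft/s

By similar triangles: 19/(x+s) = 5/s
Solving: s = 5x/14
ds/dt = 5/14 · dx/dt = 5/14 · 8 = 20/7 ft/s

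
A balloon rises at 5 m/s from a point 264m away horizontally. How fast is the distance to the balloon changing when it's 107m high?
107√81145/16229 ≈ 1.878 m/s

z² = 264² + y²
z = √(264² + 107²) = √81145
dz/dt = y/z · dy/dt = 107/√81145 · 5 = 107√81145/16229 ≈ 1.878 m/s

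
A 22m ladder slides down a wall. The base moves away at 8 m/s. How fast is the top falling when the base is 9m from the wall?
72√403/403 ≈ 3.587 m/s

x² + y² = 22²
2x·dx/dt + 2y·dy/dt = 0
dy/dt = -x/y · dx/dt = -9/√403 · 8 = -72√403/403 m/s
The top is descending at 72√403/403 ≈ 3.587 m/s.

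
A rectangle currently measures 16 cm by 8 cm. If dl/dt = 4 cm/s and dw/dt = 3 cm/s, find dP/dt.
14 cm/s

P = 2(l + w)
dP/dt = 2(dl/dt + dw/dt) = 2(4 + 3) = 14 cm/s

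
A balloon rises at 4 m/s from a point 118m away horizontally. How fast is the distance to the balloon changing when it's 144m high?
288√8665/8665 ≈ 3.094 m/s

z² = 118² + y²
z = √(118² + 144²) = 2√8665
dz/dt = y/z · dy/dt = 144/(2√8665) · 4 = 288√8665/8665 ≈ 3.094 m/s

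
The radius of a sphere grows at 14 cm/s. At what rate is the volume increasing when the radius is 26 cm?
37856π cm³/s

V = (4/3)πr³
dV/dt = dV/dr · dr/dt = 4πr² · 14
At r = 26: dV/dt = 37856π cm³/s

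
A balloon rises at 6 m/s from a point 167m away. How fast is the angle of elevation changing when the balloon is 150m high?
0.019885 rad/s

tan(θ) = y/167
sec²(θ) · dθ/dt = (1/167) · dy/dt
dθ/dt = cos²(θ)/167 · 6 = 167/(167² + 150²) · 6
dθ/dt = 0.019885 rad/s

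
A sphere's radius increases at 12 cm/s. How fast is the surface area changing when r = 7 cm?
672π cm²/s

S = 4πr²
dS/dt = dS/dr · dr/dt = 8πr · 12
At r = 7: dS/dt = 672π cm²/s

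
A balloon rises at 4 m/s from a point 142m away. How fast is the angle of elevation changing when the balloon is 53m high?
0.024725 rad/s

tan(θ) = y/142
sec²(θ) · dθ/dt = (1/142) · dy/dt
dθ/dt = cos²(θ)/142 · 4 = 142/(142² + 53²) · 4
dθ/dt = 0.024725 rad/s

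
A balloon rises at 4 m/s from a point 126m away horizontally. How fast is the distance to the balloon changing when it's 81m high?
36√277/277 ≈ 2.163 m/s

z² = 126² + y²
z = √(126² + 81²) = 9√277
dz/dt = y/z · dy/dt = 81/(9√277) · 4 = 36√277/277 ≈ 2.163 m/s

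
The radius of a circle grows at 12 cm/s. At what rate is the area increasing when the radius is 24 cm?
576π cm²/s

A = πr²
dA/dt = 2πr · dr/dt = 2π(24)(12) = 576π cm²/s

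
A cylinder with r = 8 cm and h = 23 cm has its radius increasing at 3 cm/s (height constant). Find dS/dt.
234π cm²/s

S = 2πrh + 2πr² (lateral + bases)
dS/dt = (2πh + 4πr)·dr/dt = (2π·23 + 4π·8)·3
= 234π cm²/s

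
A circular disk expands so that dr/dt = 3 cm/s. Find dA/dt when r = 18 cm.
108π cm²/s

A = πr²
dA/dt = 2πr · dr/dt = 2π(18)(3) = 108π cm²/s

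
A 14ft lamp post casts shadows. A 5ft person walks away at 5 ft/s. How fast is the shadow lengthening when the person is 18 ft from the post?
25/9 ft/s

By similar triangles: 14/(x+s) = 5/s
Solving: s = 5x/9
ds/dt = 5/9 · dx/dt = 5/9 · 5 = 25/9 ft/s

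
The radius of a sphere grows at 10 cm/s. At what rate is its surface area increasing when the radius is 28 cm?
2240π cm²/s

S = 4πr²
dS/dt = dS/dr · dr/dt = 8πr · 10
At r = 28: dS/dt = 2240π cm²/s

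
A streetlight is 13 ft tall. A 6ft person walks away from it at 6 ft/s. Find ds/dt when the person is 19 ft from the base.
36/7 ft/s

By similar triangles: 13/(x+s) = 6/s
Solving: s = 6x/7
ds/dt = 6/7 · dx/dt = 6/7 · 6 = 36/7 ft/s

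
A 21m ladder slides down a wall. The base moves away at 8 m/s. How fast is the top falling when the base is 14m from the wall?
16√5/5 ≈ 7.155 m/s

x² + y² = 21²
2x·dx/dt + 2y·dy/dt = 0
dy/dt = -x/y · dx/dt = -14/(7√5) · 8 = -16√5/5 m/s
The top is descending at 16√5/5 ≈ 7.155 m/s.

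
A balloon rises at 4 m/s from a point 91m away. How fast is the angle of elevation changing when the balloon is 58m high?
0.031258 rad/s

tan(θ) = y/91
sec²(θ) · dθ/dt = (1/91) · dy/dt
dθ/dt = cos²(θ)/91 · 4 = 91/(91² + 58²) · 4
dθ/dt = 0.031258 rad/s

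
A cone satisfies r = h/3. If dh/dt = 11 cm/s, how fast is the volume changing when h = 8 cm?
704π/9 cm³/s

V = (1/3)π(h/3)²h = πh³/27
dV/dt = πh²/9 · 11
At h = 8: dV/dt = 704π/9 cm³/s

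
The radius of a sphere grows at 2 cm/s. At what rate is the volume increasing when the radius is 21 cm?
3528π cm³/s

V = (4/3)πr³
dV/dt = dV/dr · dr/dt = 4πr² · 2
At r = 21: dV/dt = 3528π cm³/s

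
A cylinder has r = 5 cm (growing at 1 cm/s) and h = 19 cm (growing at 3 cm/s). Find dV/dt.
265π cm³/s

V = πr²h
dV/dt = 2πrh·dr/dt + πr²·dh/dt
= 2π(5)(19)(1) + π(5)²(3)
= 265π cm³/s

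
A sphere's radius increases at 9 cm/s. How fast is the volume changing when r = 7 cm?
1764π cm³/s

V = (4/3)πr³
dV/dt = dV/dr · dr/dt = 4πr² · 9
At r = 7: dV/dt = 1764π cm³/s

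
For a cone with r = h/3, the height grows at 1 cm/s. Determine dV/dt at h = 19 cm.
361π/9 cm³/s

V = (1/3)π(h/3)²h = πh³/27
dV/dt = πh²/9 · 1
At h = 19: dV/dt = 361π/9 cm³/s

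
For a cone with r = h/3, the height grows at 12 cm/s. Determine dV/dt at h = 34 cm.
4624π/3 cm³/s

V = (1/3)π(h/3)²h = πh³/27
dV/dt = πh²/9 · 12
At h = 34: dV/dt = 4624π/3 cm³/s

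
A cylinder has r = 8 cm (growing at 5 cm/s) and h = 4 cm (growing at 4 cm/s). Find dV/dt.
576π cm³/s

V = πr²h
dV/dt = 2πrh·dr/dt + πr²·dh/dt
= 2π(8)(4)(5) + π(8)²(4)
= 576π cm³/s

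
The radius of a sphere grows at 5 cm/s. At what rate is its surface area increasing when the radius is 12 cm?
480π cm²/s

S = 4πr²
dS/dt = dS/dr · dr/dt = 8πr · 5
At r = 12: dS/dt = 480π cm²/s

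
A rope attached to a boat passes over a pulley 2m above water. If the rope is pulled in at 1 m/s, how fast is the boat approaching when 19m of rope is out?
19√357/357 ≈ 1.006 m/s

rope² = x² + 2²
x = √(19² - 2²) = √357
dx/dt = (rope/x) · d(rope)/dt = (19/√357) · (-1) = -19√357/357 m/s
The boat approaches at 19√357/357 ≈ 1.006 m/s.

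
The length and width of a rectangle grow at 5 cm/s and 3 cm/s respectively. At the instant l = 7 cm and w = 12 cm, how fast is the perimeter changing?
16 cm/s

P = 2(l + w)
dP/dt = 2(dl/dt + dw/dt) = 2(5 + 3) = 16 cm/s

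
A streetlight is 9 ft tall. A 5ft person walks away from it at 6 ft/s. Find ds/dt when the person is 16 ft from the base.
15/2 ft/s

By similar triangles: 9/(x+s) = 5/s
Solving: s = 5x/4
ds/dt = 5/4 · dx/dt = 5/4 · 6 = 15/2 ft/s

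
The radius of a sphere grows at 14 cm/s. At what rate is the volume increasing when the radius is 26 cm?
37856π cm³/s

V = (4/3)πr³
dV/dt = dV/dr · dr/dt = 4πr² · 14
At r = 26: dV/dt = 37856π cm³/s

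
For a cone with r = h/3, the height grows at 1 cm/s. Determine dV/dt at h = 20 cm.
400π/9 cm³/s

V = (1/3)π(h/3)²h = πh³/27
dV/dt = πh²/9 · 1
At h = 20: dV/dt = 400π/9 cm³/s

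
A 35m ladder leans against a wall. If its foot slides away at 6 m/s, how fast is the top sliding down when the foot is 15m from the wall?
9√10/10 ≈ 2.846 m/s

x² + y² = 35²
2x·dx/dt + 2y·dy/dt = 0
dy/dt = -x/y · dx/dt = -15/(10√10) · 6 = -9√10/10 m/s
The top is descending at 9√10/10 ≈ 2.846 m/s.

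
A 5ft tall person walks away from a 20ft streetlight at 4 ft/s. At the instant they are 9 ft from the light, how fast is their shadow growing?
4/3 ft/s

By similar triangles: 20/(x+s) = 5/s
Solving: s = 5x/15
ds/dt = 5/15 · dx/dt = 1/3 · 4 = 4/3 ft/s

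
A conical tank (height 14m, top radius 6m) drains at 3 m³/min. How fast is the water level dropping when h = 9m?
49/(243π) ≈ 0.06419 m/min

r/h = 6/14, so r = (3/7)h
V = (1/3)πr²h = (1/3)π((3/7)h)²h = (3/49)πh³
dV/dh = (9/49)πh²
dh/dt = (dV/dt)/(dV/dh) = -3/((9/49)π·9²) = -49/(243π) m/min
The level is dropping at 49/(243π) ≈ 0.06419 m/min.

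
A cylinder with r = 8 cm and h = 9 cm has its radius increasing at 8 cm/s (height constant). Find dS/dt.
400π cm²/s

S = 2πrh + 2πr² (lateral + bases)
dS/dt = (2πh + 4πr)·dr/dt = (2π·9 + 4π·8)·8
= 400π cm²/s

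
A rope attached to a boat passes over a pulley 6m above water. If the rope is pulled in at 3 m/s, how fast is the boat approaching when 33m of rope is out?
11√13/13 ≈ 3.051 m/s

rope² = x² + 6²
x = √(33² - 6²) = 9√13
dx/dt = (rope/x) · d(rope)/dt = (33/(9√13)) · (-3) = -11√13/13 m/s
The boat approaches at 11√13/13 ≈ 3.051 m/s.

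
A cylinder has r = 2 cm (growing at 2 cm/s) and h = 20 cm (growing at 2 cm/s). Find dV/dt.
168π cm³/s

V = πr²h
dV/dt = 2πrh·dr/dt + πr²·dh/dt
= 2π(2)(20)(2) + π(2)²(2)
= 168π cm³/s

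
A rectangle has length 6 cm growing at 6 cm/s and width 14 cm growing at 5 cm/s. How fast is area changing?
114 cm²/s

A = lw
dA/dt = w·dl/dt + l·dw/dt = 14·6 + 6·5 = 114 cm²/s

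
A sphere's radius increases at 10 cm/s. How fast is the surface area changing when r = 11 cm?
880π cm²/s

S = 4πr²
dS/dt = dS/dr · dr/dt = 8πr · 10
At r = 11: dS/dt = 880π cm²/s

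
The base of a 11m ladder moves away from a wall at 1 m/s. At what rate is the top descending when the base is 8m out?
8√57/57 ≈ 1.06 m/s

x² + y² = 11²
2x·dx/dt + 2y·dy/dt = 0
dy/dt = -x/y · dx/dt = -8/√57 · 1 = -8√57/57 m/s
The top is descending at 8√57/57 ≈ 1.06 m/s.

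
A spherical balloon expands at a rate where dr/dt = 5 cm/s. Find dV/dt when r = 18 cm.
6480π cm³/s

V = (4/3)πr³
dV/dt = dV/dr · dr/dt = 4πr² · 5
At r = 18: dV/dt = 6480π cm³/s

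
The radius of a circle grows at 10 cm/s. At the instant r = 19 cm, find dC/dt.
20π cm/s

C = 2πr
dC/dt = 2π · dr/dt = 2π · 10 = 20π cm/s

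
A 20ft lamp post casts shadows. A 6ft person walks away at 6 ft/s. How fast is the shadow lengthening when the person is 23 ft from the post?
18/7 ft/s

By similar triangles: 20/(x+s) = 6/s
Solving: s = 6x/14
ds/dt = 6/14 · dx/dt = 3/7 · 6 = 18/7 ft/s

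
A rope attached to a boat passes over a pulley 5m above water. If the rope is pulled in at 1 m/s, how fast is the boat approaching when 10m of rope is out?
2√3/3 ≈ 1.155 m/s

rope² = x² + 5²
x = √(10² - 5²) = 5√3
dx/dt = (rope/x) · d(rope)/dt = (10/(5√3)) · (-1) = -2√3/3 m/s
The boat approaches at 2√3/3 ≈ 1.155 m/s.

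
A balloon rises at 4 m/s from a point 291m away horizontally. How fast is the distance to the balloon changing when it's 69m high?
46√9938/4969 ≈ 0.9229 m/s

z² = 291² + y²
z = √(291² + 69²) = 3√9938
dz/dt = y/z · dy/dt = 69/(3√9938) · 4 = 46√9938/4969 ≈ 0.9229 m/s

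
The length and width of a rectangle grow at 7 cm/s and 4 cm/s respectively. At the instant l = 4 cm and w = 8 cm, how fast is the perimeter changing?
22 cm/s

P = 2(l + w)
dP/dt = 2(dl/dt + dw/dt) = 2(7 + 4) = 22 cm/s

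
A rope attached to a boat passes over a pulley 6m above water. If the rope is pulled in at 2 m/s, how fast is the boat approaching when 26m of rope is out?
13√10/20 ≈ 2.055 m/s

rope² = x² + 6²
x = √(26² - 6²) = 8√10
dx/dt = (rope/x) · d(rope)/dt = (26/(8√10)) · (-2) = -13√10/20 m/s
The boat approaches at 13√10/20 ≈ 2.055 m/s.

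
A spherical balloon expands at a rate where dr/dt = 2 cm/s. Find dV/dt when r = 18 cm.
2592π cm³/s

V = (4/3)πr³
dV/dt = dV/dr · dr/dt = 4πr² · 2
At r = 18: dV/dt = 2592π cm³/s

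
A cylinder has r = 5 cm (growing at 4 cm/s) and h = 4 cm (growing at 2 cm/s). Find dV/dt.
210π cm³/s

V = πr²h
dV/dt = 2πrh·dr/dt + πr²·dh/dt
= 2π(5)(4)(4) + π(5)²(2)
= 210π cm³/s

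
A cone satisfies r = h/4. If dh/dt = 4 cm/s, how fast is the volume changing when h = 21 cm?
441π/4 cm³/s

V = (1/3)π(h/4)²h = πh³/48
dV/dt = πh²/16 · 4
At h = 21: dV/dt = 441π/4 cm³/s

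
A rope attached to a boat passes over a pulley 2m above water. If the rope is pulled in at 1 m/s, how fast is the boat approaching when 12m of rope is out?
6√35/35 ≈ 1.014 m/s

rope² = x² + 2²
x = √(12² - 2²) = 2√35
dx/dt = (rope/x) · d(rope)/dt = (12/(2√35)) · (-1) = -6√35/35 m/s
The boat approaches at 6√35/35 ≈ 1.014 m/s.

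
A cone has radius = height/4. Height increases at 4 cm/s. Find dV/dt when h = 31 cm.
961π/4 cm³/s

V = (1/3)π(h/4)²h = πh³/48
dV/dt = πh²/16 · 4
At h = 31: dV/dt = 961π/4 cm³/s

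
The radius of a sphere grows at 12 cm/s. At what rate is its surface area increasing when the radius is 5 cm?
480π cm²/s

S = 4πr²
dS/dt = dS/dr · dr/dt = 8πr · 12
At r = 5: dS/dt = 480π cm²/s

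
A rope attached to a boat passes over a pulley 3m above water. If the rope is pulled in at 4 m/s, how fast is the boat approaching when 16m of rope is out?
64√247/247 ≈ 4.072 m/s

rope² = x² + 3²
x = √(16² - 3²) = √247
dx/dt = (rope/x) · d(rope)/dt = (16/√247) · (-4) = -64√247/247 m/s
The boat approaches at 64√247/247 ≈ 4.072 m/s.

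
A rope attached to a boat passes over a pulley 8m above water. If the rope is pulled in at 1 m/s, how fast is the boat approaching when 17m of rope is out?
17/15 ≈ 1.133 m/s

rope² = x² + 8²
x = √(17² - 8²) = 15
dx/dt = (rope/x) · d(rope)/dt = (17/15) · (-1) = -17/15 m/s
The boat approaches at 17/15 ≈ 1.133 m/s.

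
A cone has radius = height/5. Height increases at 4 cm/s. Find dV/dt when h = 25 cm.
100π cm³/s

V = (1/3)π(h/5)²h = πh³/75
dV/dt = πh²/25 · 4
At h = 25: dV/dt = 100π cm³/s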